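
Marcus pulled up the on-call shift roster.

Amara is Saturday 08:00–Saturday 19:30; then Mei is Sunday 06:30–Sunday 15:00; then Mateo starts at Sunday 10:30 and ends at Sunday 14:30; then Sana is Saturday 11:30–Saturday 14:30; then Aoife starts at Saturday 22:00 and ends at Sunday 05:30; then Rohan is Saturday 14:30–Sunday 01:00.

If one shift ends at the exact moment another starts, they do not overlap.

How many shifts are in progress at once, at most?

Sort all start/end points and keep a running count:
Saturday 08:00 start Amara → 1
Saturday 11:30 start Sana → 2
Saturday 14:30 end Sana → 1
Saturday 14:30 start Rohan → 2
Saturday 19:30 end Amara → 1
Saturday 22:00 start Aoife → 2
Sunday 01:00 end Rohan → 1
Sunday 05:30 end Aoife → 0
Sunday 06:30 start Mei → 1
Sunday 10:30 start Mateo → 2
Sunday 14:30 end Mateo → 1
Sunday 15:00 end Mei → 0
Peak is 2, at Saturday 11:30 (Amara, Sana).

2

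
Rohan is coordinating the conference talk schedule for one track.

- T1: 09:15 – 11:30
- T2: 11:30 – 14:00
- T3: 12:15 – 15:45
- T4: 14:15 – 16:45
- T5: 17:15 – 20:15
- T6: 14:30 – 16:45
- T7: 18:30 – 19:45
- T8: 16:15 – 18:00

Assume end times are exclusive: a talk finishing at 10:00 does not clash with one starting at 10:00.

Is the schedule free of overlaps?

No

Sorted by start: T1, T2, T3, T4, T6, T8, T5, T7.
T2 starts exactly when T1 ends (back-to-back, no overlap), so nothing later overlaps T1 either.
T3 starts before T2 ends → T2 and T3 overlap.
That's a conflict, so the schedule is not conflict-free.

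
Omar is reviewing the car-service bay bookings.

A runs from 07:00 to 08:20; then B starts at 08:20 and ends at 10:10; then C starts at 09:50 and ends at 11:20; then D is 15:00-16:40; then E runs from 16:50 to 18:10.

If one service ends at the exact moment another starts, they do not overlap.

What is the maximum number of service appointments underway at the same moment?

Walk through starts and ends in time order (an end at T is processed before a start at T):
07:00 start A → 1
08:20 end A → 0
08:20 start B → 1
09:50 start C → 2
10:10 end B → 1
11:20 end C → 0
15:00 start D → 1
16:40 end D → 0
16:50 start E → 1
18:10 end E → 0
Peak is 2, at 09:50 (B, C).

2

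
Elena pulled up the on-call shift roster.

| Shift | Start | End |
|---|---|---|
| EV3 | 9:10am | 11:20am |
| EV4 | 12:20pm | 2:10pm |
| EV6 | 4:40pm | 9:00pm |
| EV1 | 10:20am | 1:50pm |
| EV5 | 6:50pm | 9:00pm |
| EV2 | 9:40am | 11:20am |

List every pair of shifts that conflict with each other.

Sorted by start: EV3, EV2, EV1, EV4, EV6, EV5.
EV2 starts before EV3 ends → EV3 and EV2 overlap.
EV1 starts before EV3 ends → EV3 and EV1 overlap.
EV4 starts after EV3 ends, so nothing later overlaps EV3 either.
EV1 starts before EV2 ends → EV2 and EV1 overlap.
EV4 starts after EV2 ends, so nothing later overlaps EV2 either.
EV4 starts before EV1 ends → EV1 and EV4 overlap.
EV6 starts after EV1 ends, so nothing later overlaps EV1 either.
EV6 starts after EV4 ends, so nothing later overlaps EV4 either.
EV5 starts before EV6 ends → EV6 and EV5 overlap.

EV1 & EV2, EV1 & EV3, EV1 & EV4, EV2 & EV3, EV5 & EV6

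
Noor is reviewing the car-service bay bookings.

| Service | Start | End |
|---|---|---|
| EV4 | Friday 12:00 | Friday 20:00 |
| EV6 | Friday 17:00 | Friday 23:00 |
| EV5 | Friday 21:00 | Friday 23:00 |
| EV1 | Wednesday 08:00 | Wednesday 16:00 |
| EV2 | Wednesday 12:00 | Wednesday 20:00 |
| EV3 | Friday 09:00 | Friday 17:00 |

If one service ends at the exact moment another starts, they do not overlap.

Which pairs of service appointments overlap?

Check each pair: they overlap iff neither finishes before the other starts.
Sorted by start: EV1, EV2, EV3, EV4, EV6, EV5.
EV2 starts before EV1 ends → EV1 and EV2 overlap.
EV3 starts after EV1 ends; EV1 is clear from here.
EV3 starts after EV2 ends; EV2 is clear from here.
EV4 starts before EV3 ends → EV3 and EV4 overlap.
EV6 starts exactly when EV3 ends (back-to-back, no overlap); EV3 is clear from here.
EV6 starts before EV4 ends → EV4 and EV6 overlap.
EV5 starts after EV4 ends.
EV5 starts before EV6 ends → EV6 and EV5 overlap.

EV1 & EV2, EV3 & EV4, EV4 & EV6, EV5 & EV6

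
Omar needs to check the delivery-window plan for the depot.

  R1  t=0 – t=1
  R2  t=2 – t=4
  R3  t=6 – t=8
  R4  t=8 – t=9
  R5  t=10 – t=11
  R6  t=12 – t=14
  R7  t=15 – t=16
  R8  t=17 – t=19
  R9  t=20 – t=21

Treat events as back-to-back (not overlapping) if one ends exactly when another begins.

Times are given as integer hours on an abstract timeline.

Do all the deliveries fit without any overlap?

Yes

Sorted by start: R1, R2, R3, R4, R5, R6, R7, R8, R9.
R2 starts after R1 ends, so R1 has no further overlaps.
R3 starts after R2 ends, so R2 has no further overlaps.
R4 starts exactly when R3 ends (back-to-back, no overlap), so R3 has no further overlaps.
R5 starts after R4 ends, so R4 has no further overlaps.
R6 starts after R5 ends, so R5 has no further overlaps.
R7 starts after R6 ends, so R6 has no further overlaps.
R8 starts after R7 ends, so R7 has no further overlaps.
R9 starts after R8 ends.
Every pair is clear; the schedule has no overlaps.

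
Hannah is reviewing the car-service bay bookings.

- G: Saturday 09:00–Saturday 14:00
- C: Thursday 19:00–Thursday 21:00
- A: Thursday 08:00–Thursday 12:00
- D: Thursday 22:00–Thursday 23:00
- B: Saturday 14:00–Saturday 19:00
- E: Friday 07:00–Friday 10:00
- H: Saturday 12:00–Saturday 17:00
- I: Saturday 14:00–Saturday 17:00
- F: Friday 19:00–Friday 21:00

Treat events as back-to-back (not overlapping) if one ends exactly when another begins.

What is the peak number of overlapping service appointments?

3

Sort all start/end points and keep a running count:
Thursday 08:00 start A → 1
Thursday 12:00 end A → 0
Thursday 19:00 start C → 1
Thursday 21:00 end C → 0
Thursday 22:00 start D → 1
Thursday 23:00 end D → 0
Friday 07:00 start E → 1
Friday 10:00 end E → 0
Friday 19:00 start F → 1
Friday 21:00 end F → 0
Saturday 09:00 start G → 1
Saturday 12:00 start H → 2
Saturday 14:00 end G → 1
Saturday 14:00 start B → 2
Saturday 14:00 start I → 3
Saturday 17:00 end H → 2
Saturday 17:00 end I → 1
Saturday 19:00 end B → 0
Peak is 3, at Saturday 14:00 (B, H, I).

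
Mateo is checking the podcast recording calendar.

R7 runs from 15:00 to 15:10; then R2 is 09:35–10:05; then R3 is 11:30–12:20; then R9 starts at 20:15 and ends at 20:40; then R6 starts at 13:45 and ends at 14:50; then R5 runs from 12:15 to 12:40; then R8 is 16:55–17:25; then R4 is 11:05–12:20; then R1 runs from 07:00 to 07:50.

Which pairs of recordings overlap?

R3 & R4, R3 & R5, R4 & R5

Two intervals overlap when each starts before the other ends.
Sorted by start: R1, R2, R4, R3, R5, R6, R7, R8, R9.
R2 starts after R1 ends, so R1 has no further overlaps.
R4 starts after R2 ends, so R2 has no further overlaps.
R3 starts before R4 ends → R4 and R3 overlap.
R5 starts before R4 ends → R4 and R5 overlap.
R6 starts after R4 ends, so R4 has no further overlaps.
R5 starts before R3 ends → R3 and R5 overlap.
R6 starts after R3 ends, so R3 has no further overlaps.
R6 starts after R5 ends, so R5 has no further overlaps.
R7 starts after R6 ends, so R6 has no further overlaps.
R8 starts after R7 ends, so R7 has no further overlaps.
R9 starts after R8 ends.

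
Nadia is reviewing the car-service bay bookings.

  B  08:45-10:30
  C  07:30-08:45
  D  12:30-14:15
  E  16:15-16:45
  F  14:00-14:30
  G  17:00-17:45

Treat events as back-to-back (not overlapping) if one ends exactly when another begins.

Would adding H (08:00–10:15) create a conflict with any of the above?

C: starts 07:30 before H ends 10:15, and ends 08:45 after H starts 08:00 → overlap.
B: starts 08:45 before H ends 10:15, and ends 10:30 after H starts 08:00 → overlap.
D: starts 12:30 at or after H ends 10:15 → clear.
F: starts 14:00 at or after H ends 10:15 → clear.
E: starts 16:15 at or after H ends 10:15 → clear.
G: starts 17:00 at or after H ends 10:15 → clear.
H overlaps B, C.

Yes — it overlaps B, C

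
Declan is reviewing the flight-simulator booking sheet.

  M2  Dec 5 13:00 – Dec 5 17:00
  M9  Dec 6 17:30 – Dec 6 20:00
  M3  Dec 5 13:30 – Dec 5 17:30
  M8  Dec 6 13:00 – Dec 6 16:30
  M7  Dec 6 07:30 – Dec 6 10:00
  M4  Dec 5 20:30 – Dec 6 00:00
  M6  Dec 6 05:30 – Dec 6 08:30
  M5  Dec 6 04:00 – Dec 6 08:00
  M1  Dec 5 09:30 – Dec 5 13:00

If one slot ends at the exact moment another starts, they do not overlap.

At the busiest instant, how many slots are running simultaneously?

Sort all start/end points and keep a running count:
Dec 5 09:30 start M1 → 1
Dec 5 13:00 end M1 → 0
Dec 5 13:00 start M2 → 1
Dec 5 13:30 start M3 → 2
Dec 5 17:00 end M2 → 1
Dec 5 17:30 end M3 → 0
Dec 5 20:30 start M4 → 1
Dec 6 00:00 end M4 → 0
Dec 6 04:00 start M5 → 1
Dec 6 05:30 start M6 → 2
Dec 6 07:30 start M7 → 3
Dec 6 08:00 end M5 → 2
Dec 6 08:30 end M6 → 1
Dec 6 10:00 end M7 → 0
Dec 6 13:00 start M8 → 1
Dec 6 16:30 end M8 → 0
Dec 6 17:30 start M9 → 1
Dec 6 20:00 end M9 → 0
Peak is 3, at Dec 6 07:30 (M5, M6, M7).

3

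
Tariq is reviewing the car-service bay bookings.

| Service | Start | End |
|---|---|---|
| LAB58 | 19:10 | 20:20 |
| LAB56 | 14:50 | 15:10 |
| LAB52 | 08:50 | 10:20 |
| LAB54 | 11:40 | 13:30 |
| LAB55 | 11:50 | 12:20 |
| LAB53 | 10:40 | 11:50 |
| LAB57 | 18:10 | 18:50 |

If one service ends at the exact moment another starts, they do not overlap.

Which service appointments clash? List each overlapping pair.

LAB53 & LAB54, LAB54 & LAB55

Sorted by start: LAB52, LAB53, LAB54, LAB55, LAB56, LAB57, LAB58.
LAB53 starts after LAB52 ends; LAB52 is clear from here.
LAB54 starts before LAB53 ends → LAB53 and LAB54 overlap.
LAB55 starts exactly when LAB53 ends (back-to-back, no overlap); LAB53 is clear from here.
LAB55 starts before LAB54 ends → LAB54 and LAB55 overlap.
LAB56 starts after LAB54 ends; LAB54 is clear from here.
LAB56 starts after LAB55 ends; LAB55 is clear from here.
LAB57 starts after LAB56 ends; LAB56 is clear from here.
LAB58 starts after LAB57 ends.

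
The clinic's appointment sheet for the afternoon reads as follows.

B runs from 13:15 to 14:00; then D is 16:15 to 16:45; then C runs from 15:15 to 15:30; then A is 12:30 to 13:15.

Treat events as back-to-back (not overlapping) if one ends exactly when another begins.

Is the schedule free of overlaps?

Sorted by start: A, B, C, D.
B starts exactly when A ends (back-to-back, no overlap); A is clear from here.
C starts after B ends; B is clear from here.
D starts after C ends.
Every pair is clear; the schedule has no overlaps.

Yes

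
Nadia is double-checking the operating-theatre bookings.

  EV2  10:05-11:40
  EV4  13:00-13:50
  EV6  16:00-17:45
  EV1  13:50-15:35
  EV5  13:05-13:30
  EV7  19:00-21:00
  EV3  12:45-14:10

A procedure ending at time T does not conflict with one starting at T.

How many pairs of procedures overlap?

4

Two intervals overlap when each starts before the other ends.
Sorted by start: EV2, EV3, EV4, EV5, EV1, EV6, EV7.
EV3 starts after EV2 ends; EV2 is clear from here.
EV4 starts before EV3 ends → EV3 and EV4 overlap.
EV5 starts before EV3 ends → EV3 and EV5 overlap.
EV1 starts before EV3 ends → EV3 and EV1 overlap.
EV6 starts after EV3 ends; EV3 is clear from here.
EV5 starts before EV4 ends → EV4 and EV5 overlap.
EV1 starts exactly when EV4 ends (back-to-back, no overlap); EV4 is clear from here.
EV1 starts after EV5 ends; EV5 is clear from here.
EV6 starts after EV1 ends; EV1 is clear from here.
EV7 starts after EV6 ends.
Overlapping pairs: EV1 & EV3, EV3 & EV4, EV3 & EV5, EV4 & EV5 — 4 in total.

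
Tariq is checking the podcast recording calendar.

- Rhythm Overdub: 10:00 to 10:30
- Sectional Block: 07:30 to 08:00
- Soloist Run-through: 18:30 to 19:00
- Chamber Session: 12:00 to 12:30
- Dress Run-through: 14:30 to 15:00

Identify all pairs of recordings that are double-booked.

Sorted by start: Sectional Block, Rhythm Overdub, Chamber Session, Dress Run-through, Soloist Run-through.
Rhythm Overdub starts after Sectional Block ends, so nothing later overlaps Sectional Block either.
Chamber Session starts after Rhythm Overdub ends, so nothing later overlaps Rhythm Overdub either.
Dress Run-through starts after Chamber Session ends, so nothing later overlaps Chamber Session either.
Soloist Run-through starts after Dress Run-through ends.

no overlapping pairs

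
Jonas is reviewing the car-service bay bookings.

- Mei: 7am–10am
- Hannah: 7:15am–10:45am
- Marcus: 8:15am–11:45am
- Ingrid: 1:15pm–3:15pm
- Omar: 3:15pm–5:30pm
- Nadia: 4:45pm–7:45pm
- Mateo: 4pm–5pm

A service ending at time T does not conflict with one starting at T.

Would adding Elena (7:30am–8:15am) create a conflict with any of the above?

Yes — it overlaps Hannah, Mei

Mei: starts 7am before Elena ends 8:15am, and ends 10am after Elena starts 7:30am → overlap.
Hannah: starts 7:15am before Elena ends 8:15am, and ends 10:45am after Elena starts 7:30am → overlap.
Marcus: starts 8:15am at or after Elena ends 8:15am → clear.
Ingrid: starts 1:15pm at or after Elena ends 8:15am → clear.
Omar: starts 3:15pm at or after Elena ends 8:15am → clear.
Mateo: starts 4pm at or after Elena ends 8:15am → clear.
Nadia: starts 4:45pm at or after Elena ends 8:15am → clear.
Elena overlaps Mei, Hannah.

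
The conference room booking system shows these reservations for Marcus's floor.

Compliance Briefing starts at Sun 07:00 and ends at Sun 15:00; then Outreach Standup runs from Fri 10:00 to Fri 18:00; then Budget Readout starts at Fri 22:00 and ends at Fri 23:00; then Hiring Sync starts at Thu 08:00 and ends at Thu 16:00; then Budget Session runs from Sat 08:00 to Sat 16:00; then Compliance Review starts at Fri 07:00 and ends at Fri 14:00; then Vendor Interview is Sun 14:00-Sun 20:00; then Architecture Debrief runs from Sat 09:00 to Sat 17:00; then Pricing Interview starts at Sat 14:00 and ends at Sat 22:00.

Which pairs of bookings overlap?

Sorted by start: Hiring Sync, Compliance Review, Outreach Standup, Budget Readout, Budget Session, Architecture Debrief, Pricing Interview, Compliance Briefing, Vendor Interview.
Compliance Review starts after Hiring Sync ends, so Hiring Sync has no further overlaps.
Outreach Standup starts before Compliance Review ends → Compliance Review and Outreach Standup overlap.
Budget Readout starts after Compliance Review ends, so Compliance Review has no further overlaps.
Budget Readout starts after Outreach Standup ends, so Outreach Standup has no further overlaps.
Budget Session starts after Budget Readout ends, so Budget Readout has no further overlaps.
Architecture Debrief starts before Budget Session ends → Budget Session and Architecture Debrief overlap.
Pricing Interview starts before Budget Session ends → Budget Session and Pricing Interview overlap.
Compliance Briefing starts after Budget Session ends, so Budget Session has no further overlaps.
Pricing Interview starts before Architecture Debrief ends → Architecture Debrief and Pricing Interview overlap.
Compliance Briefing starts after Architecture Debrief ends, so Architecture Debrief has no further overlaps.
Compliance Briefing starts after Pricing Interview ends, so Pricing Interview has no further overlaps.
Vendor Interview starts before Compliance Briefing ends → Compliance Briefing and Vendor Interview overlap.

Architecture Debrief & Budget Session, Architecture Debrief & Pricing Interview, Budget Session & Pricing Interview, Compliance Briefing & Vendor Interview, Compliance Review & Outreach Standup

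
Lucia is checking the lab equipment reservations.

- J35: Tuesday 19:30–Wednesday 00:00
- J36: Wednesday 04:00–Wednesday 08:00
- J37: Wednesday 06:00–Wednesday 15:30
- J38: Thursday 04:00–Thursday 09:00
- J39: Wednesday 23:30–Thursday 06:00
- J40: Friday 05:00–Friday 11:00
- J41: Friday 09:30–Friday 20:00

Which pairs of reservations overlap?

Sorted by start: J35, J36, J37, J39, J38, J40, J41.
J36 starts after J35 ends — done with J35.
J37 starts before J36 ends → J36 and J37 overlap.
J39 starts after J36 ends — done with J36.
J39 starts after J37 ends — done with J37.
J38 starts before J39 ends → J39 and J38 overlap.
J40 starts after J39 ends — done with J39.
J40 starts after J38 ends — done with J38.
J41 starts before J40 ends → J40 and J41 overlap.

J36 & J37, J38 & J39, J40 & J41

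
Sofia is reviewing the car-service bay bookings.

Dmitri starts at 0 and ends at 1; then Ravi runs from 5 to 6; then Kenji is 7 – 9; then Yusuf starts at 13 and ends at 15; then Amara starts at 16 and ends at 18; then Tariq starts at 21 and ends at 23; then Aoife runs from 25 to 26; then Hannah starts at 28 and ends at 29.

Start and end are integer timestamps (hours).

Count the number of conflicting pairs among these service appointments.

0

Check each pair: they overlap iff neither finishes before the other starts.
Sorted by start: Dmitri, Ravi, Kenji, Yusuf, Amara, Tariq, Aoife, Hannah.
Ravi starts after Dmitri ends, so Dmitri has no further overlaps.
Kenji starts after Ravi ends, so Ravi has no further overlaps.
Yusuf starts after Kenji ends, so Kenji has no further overlaps.
Amara starts after Yusuf ends, so Yusuf has no further overlaps.
Tariq starts after Amara ends, so Amara has no further overlaps.
Aoife starts after Tariq ends, so Tariq has no further overlaps.
Hannah starts after Aoife ends.
No pair overlaps.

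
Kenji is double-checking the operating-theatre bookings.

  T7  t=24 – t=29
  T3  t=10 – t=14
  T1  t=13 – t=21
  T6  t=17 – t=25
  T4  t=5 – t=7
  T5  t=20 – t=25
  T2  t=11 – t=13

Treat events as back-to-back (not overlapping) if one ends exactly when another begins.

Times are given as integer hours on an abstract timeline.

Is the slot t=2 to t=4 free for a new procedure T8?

Yes — the slot is free

T4: starts t=5 at or after T8 ends t=4 → clear.
T3: starts t=10 at or after T8 ends t=4 → clear.
T2: starts t=11 at or after T8 ends t=4 → clear.
T1: starts t=13 at or after T8 ends t=4 → clear.
T6: starts t=17 at or after T8 ends t=4 → clear.
T5: starts t=20 at or after T8 ends t=4 → clear.
T7: starts t=24 at or after T8 ends t=4 → clear.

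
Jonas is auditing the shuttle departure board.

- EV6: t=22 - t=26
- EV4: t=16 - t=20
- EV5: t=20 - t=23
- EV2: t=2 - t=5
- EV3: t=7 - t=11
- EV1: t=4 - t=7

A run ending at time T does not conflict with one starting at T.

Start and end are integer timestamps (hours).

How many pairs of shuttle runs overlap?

2

Two intervals overlap when each starts before the other ends.
Sorted by start: EV2, EV1, EV3, EV4, EV5, EV6.
EV1 starts before EV2 ends → EV2 and EV1 overlap.
EV3 starts after EV2 ends, so nothing later overlaps EV2 either.
EV3 starts exactly when EV1 ends (back-to-back, no overlap), so nothing later overlaps EV1 either.
EV4 starts after EV3 ends, so nothing later overlaps EV3 either.
EV5 starts exactly when EV4 ends (back-to-back, no overlap), so nothing later overlaps EV4 either.
EV6 starts before EV5 ends → EV5 and EV6 overlap.
Overlapping pairs: EV1 & EV2, EV5 & EV6 — 2 in total.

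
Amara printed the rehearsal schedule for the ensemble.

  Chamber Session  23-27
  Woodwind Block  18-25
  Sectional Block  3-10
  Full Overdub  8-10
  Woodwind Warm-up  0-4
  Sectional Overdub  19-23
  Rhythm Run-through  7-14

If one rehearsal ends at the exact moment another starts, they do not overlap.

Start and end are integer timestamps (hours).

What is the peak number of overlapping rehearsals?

3

Walk through starts and ends in time order (an end at T is processed before a start at T):
0 start Woodwind Warm-up → 1
3 start Sectional Block → 2
4 end Woodwind Warm-up → 1
7 start Rhythm Run-through → 2
8 start Full Overdub → 3
10 end Full Overdub → 2
10 end Sectional Block → 1
14 end Rhythm Run-through → 0
18 start Woodwind Block → 1
19 start Sectional Overdub → 2
23 end Sectional Overdub → 1
23 start Chamber Session → 2
25 end Woodwind Block → 1
27 end Chamber Session → 0
Peak is 3, at 8 (Full Overdub, Rhythm Run-through, Sectional Block).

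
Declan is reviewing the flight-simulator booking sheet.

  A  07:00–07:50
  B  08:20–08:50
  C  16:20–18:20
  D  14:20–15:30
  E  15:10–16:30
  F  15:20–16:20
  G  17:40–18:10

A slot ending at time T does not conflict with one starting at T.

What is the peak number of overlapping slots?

3

Sweep the timeline, counting +1 at each start and −1 at each end (ends before starts at a tie):
07:00 start A → 1
07:50 end A → 0
08:20 start B → 1
08:50 end B → 0
14:20 start D → 1
15:10 start E → 2
15:20 start F → 3
15:30 end D → 2
16:20 end F → 1
16:20 start C → 2
16:30 end E → 1
17:40 start G → 2
18:10 end G → 1
18:20 end C → 0
Peak is 3, at 15:20 (D, E, F).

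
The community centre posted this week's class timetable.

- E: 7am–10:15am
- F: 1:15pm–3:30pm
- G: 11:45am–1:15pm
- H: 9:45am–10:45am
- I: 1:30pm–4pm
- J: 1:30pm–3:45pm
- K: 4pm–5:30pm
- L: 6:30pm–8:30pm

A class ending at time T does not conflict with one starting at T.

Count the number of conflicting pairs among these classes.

Sorted by start: E, H, G, F, I, J, K, L.
H starts before E ends → E and H overlap.
G starts after E ends, so nothing later overlaps E either.
G starts after H ends, so nothing later overlaps H either.
F starts exactly when G ends (back-to-back, no overlap), so nothing later overlaps G either.
I starts before F ends → F and I overlap.
J starts before F ends → F and J overlap.
K starts after F ends, so nothing later overlaps F either.
J starts before I ends → I and J overlap.
K starts exactly when I ends (back-to-back, no overlap), so nothing later overlaps I either.
K starts after J ends, so nothing later overlaps J either.
L starts after K ends.
Overlapping pairs: E & H, F & I, F & J, I & J — 4 in total.

4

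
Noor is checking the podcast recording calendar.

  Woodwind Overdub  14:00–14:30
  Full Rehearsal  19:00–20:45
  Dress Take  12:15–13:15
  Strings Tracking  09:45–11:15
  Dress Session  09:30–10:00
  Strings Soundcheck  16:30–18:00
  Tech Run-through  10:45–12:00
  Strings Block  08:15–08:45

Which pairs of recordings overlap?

Sorted by start: Strings Block, Dress Session, Strings Tracking, Tech Run-through, Dress Take, Woodwind Overdub, Strings Soundcheck, Full Rehearsal.
Dress Session starts after Strings Block ends, so nothing later overlaps Strings Block either.
Strings Tracking starts before Dress Session ends → Dress Session and Strings Tracking overlap.
Tech Run-through starts after Dress Session ends, so nothing later overlaps Dress Session either.
Tech Run-through starts before Strings Tracking ends → Strings Tracking and Tech Run-through overlap.
Dress Take starts after Strings Tracking ends, so nothing later overlaps Strings Tracking either.
Dress Take starts after Tech Run-through ends, so nothing later overlaps Tech Run-through either.
Woodwind Overdub starts after Dress Take ends, so nothing later overlaps Dress Take either.
Strings Soundcheck starts after Woodwind Overdub ends, so nothing later overlaps Woodwind Overdub either.
Full Rehearsal starts after Strings Soundcheck ends.

Dress Session & Strings Tracking, Strings Tracking & Tech Run-through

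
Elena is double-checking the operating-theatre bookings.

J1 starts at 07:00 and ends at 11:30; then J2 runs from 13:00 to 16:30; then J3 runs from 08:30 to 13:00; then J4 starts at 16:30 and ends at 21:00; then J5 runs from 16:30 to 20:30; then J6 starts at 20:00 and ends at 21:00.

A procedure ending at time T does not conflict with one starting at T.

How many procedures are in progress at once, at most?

Sweep the timeline, counting +1 at each start and −1 at each end (ends before starts at a tie):
07:00 start J1 → 1
08:30 start J3 → 2
11:30 end J1 → 1
13:00 end J3 → 0
13:00 start J2 → 1
16:30 end J2 → 0
16:30 start J4 → 1
16:30 start J5 → 2
20:00 start J6 → 3
20:30 end J5 → 2
21:00 end J4 → 1
21:00 end J6 → 0
Peak is 3, at 20:00 (J4, J5, J6).

3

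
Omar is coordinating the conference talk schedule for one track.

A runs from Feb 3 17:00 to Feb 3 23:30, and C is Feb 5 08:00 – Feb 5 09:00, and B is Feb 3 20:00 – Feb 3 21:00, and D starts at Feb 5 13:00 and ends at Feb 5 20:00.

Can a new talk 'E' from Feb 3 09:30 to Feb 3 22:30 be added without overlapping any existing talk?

A: starts Feb 3 17:00 before E ends Feb 3 22:30, and ends Feb 3 23:30 after E starts Feb 3 09:30 → overlap.
B: starts Feb 3 20:00 before E ends Feb 3 22:30, and ends Feb 3 21:00 after E starts Feb 3 09:30 → overlap.
C: starts Feb 5 08:00 at or after E ends Feb 3 22:30 → clear.
D: starts Feb 5 13:00 at or after E ends Feb 3 22:30 → clear.
E overlaps A, B.

No — it overlaps A, B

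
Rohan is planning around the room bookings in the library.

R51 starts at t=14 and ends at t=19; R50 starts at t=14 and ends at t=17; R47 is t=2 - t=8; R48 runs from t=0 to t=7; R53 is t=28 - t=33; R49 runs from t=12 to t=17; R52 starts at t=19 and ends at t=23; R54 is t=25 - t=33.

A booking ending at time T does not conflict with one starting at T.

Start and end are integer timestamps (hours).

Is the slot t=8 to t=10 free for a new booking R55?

R48: ends t=7 at or before R55 starts t=8 → clear.
R47: ends t=8 at or before R55 starts t=8 → clear.
R49: starts t=12 at or after R55 ends t=10 → clear.
R50: starts t=14 at or after R55 ends t=10 → clear.
R51: starts t=14 at or after R55 ends t=10 → clear.
R52: starts t=19 at or after R55 ends t=10 → clear.
R54: starts t=25 at or after R55 ends t=10 → clear.
R53: starts t=28 at or after R55 ends t=10 → clear.

Yes — the slot is free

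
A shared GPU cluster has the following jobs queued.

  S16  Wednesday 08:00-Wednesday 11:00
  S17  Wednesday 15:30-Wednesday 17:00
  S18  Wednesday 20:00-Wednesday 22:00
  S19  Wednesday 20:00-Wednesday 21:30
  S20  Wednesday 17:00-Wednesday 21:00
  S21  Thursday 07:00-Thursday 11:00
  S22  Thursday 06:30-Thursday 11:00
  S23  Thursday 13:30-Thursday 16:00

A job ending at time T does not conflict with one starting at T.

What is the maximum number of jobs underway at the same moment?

3

Sweep the timeline, counting +1 at each start and −1 at each end (ends before starts at a tie):
Wednesday 08:00 start S16 → 1
Wednesday 11:00 end S16 → 0
Wednesday 15:30 start S17 → 1
Wednesday 17:00 end S17 → 0
Wednesday 17:00 start S20 → 1
Wednesday 20:00 start S18 → 2
Wednesday 20:00 start S19 → 3
Wednesday 21:00 end S20 → 2
Wednesday 21:30 end S19 → 1
Wednesday 22:00 end S18 → 0
Thursday 06:30 start S22 → 1
Thursday 07:00 start S21 → 2
Thursday 11:00 end S21 → 1
Thursday 11:00 end S22 → 0
Thursday 13:30 start S23 → 1
Thursday 16:00 end S23 → 0
Peak is 3, at Wednesday 20:00 (S18, S19, S20).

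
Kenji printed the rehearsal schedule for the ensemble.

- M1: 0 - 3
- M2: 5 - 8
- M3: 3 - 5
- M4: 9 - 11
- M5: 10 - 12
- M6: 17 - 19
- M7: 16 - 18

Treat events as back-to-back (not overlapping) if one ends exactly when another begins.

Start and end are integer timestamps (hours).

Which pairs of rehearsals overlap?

Sorted by start: M1, M3, M2, M4, M5, M7, M6.
M3 starts exactly when M1 ends (back-to-back, no overlap) — done with M1.
M2 starts exactly when M3 ends (back-to-back, no overlap) — done with M3.
M4 starts after M2 ends — done with M2.
M5 starts before M4 ends → M4 and M5 overlap.
M7 starts after M4 ends — done with M4.
M7 starts after M5 ends — done with M5.
M6 starts before M7 ends → M7 and M6 overlap.

M4 & M5, M6 & M7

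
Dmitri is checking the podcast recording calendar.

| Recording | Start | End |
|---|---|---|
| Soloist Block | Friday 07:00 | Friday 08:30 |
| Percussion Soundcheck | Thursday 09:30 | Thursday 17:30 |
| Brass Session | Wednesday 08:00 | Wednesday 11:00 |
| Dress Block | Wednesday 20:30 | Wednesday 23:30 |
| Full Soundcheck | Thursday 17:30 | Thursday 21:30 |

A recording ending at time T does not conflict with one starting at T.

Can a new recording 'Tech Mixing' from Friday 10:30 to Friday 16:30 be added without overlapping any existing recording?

Yes — the slot is free

Brass Session: ends Wednesday 11:00 at or before Tech Mixing starts Friday 10:30 → clear.
Dress Block: ends Wednesday 23:30 at or before Tech Mixing starts Friday 10:30 → clear.
Percussion Soundcheck: ends Thursday 17:30 at or before Tech Mixing starts Friday 10:30 → clear.
Full Soundcheck: ends Thursday 21:30 at or before Tech Mixing starts Friday 10:30 → clear.
Soloist Block: ends Friday 08:30 at or before Tech Mixing starts Friday 10:30 → clear.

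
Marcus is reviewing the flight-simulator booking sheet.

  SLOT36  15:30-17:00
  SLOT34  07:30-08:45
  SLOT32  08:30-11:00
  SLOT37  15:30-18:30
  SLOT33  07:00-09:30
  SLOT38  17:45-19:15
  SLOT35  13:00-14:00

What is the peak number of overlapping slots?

Sort all start/end points and keep a running count:
07:00 start SLOT33 → 1
07:30 start SLOT34 → 2
08:30 start SLOT32 → 3
08:45 end SLOT34 → 2
09:30 end SLOT33 → 1
11:00 end SLOT32 → 0
13:00 start SLOT35 → 1
14:00 end SLOT35 → 0
15:30 start SLOT36 → 1
15:30 start SLOT37 → 2
17:00 end SLOT36 → 1
17:45 start SLOT38 → 2
18:30 end SLOT37 → 1
19:15 end SLOT38 → 0
Peak is 3, at 08:30 (SLOT32, SLOT33, SLOT34).

3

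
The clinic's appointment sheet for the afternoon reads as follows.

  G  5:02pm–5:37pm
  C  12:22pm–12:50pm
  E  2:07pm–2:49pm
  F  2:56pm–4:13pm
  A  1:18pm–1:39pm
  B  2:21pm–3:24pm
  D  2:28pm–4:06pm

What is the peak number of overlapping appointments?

3

Sort all start/end points and keep a running count:
12:22pm start C → 1
12:50pm end C → 0
1:18pm start A → 1
1:39pm end A → 0
2:07pm start E → 1
2:21pm start B → 2
2:28pm start D → 3
2:49pm end E → 2
2:56pm start F → 3
3:24pm end B → 2
4:06pm end D → 1
4:13pm end F → 0
5:02pm start G → 1
5:37pm end G → 0
Peak is 3, at 2:28pm (B, D, E).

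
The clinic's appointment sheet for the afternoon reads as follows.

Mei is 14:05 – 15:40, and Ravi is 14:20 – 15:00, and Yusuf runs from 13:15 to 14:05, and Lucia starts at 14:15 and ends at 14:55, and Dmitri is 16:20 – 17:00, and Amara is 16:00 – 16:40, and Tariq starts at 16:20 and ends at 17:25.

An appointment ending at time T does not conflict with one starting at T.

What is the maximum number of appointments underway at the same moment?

3

Sweep the timeline, counting +1 at each start and −1 at each end (ends before starts at a tie):
13:15 start Yusuf → 1
14:05 end Yusuf → 0
14:05 start Mei → 1
14:15 start Lucia → 2
14:20 start Ravi → 3
14:55 end Lucia → 2
15:00 end Ravi → 1
15:40 end Mei → 0
16:00 start Amara → 1
16:20 start Dmitri → 2
16:20 start Tariq → 3
16:40 end Amara → 2
17:00 end Dmitri → 1
17:25 end Tariq → 0
Peak is 3, at 14:20 (Lucia, Mei, Ravi).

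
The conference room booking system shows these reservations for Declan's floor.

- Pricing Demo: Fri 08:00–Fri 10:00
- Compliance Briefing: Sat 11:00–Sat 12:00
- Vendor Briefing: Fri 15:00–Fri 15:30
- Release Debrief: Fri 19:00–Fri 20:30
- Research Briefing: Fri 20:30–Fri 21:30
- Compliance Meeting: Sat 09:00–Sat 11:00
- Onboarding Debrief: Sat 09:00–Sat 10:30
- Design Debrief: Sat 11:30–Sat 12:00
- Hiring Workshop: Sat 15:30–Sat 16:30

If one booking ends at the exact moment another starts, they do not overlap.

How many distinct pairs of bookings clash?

Sorted by start: Pricing Demo, Vendor Briefing, Release Debrief, Research Briefing, Compliance Meeting, Onboarding Debrief, Compliance Briefing, Design Debrief, Hiring Workshop.
Vendor Briefing starts after Pricing Demo ends, so nothing later overlaps Pricing Demo either.
Release Debrief starts after Vendor Briefing ends, so nothing later overlaps Vendor Briefing either.
Research Briefing starts exactly when Release Debrief ends (back-to-back, no overlap), so nothing later overlaps Release Debrief either.
Compliance Meeting starts after Research Briefing ends, so nothing later overlaps Research Briefing either.
Onboarding Debrief starts before Compliance Meeting ends → Compliance Meeting and Onboarding Debrief overlap.
Compliance Briefing starts exactly when Compliance Meeting ends (back-to-back, no overlap), so nothing later overlaps Compliance Meeting either.
Compliance Briefing starts after Onboarding Debrief ends, so nothing later overlaps Onboarding Debrief either.
Design Debrief starts before Compliance Briefing ends → Compliance Briefing and Design Debrief overlap.
Hiring Workshop starts after Compliance Briefing ends.
Hiring Workshop starts after Design Debrief ends.
Overlapping pairs: Compliance Briefing & Design Debrief, Compliance Meeting & Onboarding Debrief — 2 in total.

2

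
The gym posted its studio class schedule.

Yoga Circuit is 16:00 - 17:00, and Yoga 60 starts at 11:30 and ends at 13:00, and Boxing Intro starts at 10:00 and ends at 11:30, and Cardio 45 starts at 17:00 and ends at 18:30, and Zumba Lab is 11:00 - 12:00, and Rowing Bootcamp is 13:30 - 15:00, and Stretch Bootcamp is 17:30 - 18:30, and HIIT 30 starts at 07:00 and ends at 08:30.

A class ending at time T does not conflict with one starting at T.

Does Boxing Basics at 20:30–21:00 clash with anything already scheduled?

HIIT 30: ends 08:30 at or before Boxing Basics starts 20:30 → clear.
Boxing Intro: ends 11:30 at or before Boxing Basics starts 20:30 → clear.
Zumba Lab: ends 12:00 at or before Boxing Basics starts 20:30 → clear.
Yoga 60: ends 13:00 at or before Boxing Basics starts 20:30 → clear.
Rowing Bootcamp: ends 15:00 at or before Boxing Basics starts 20:30 → clear.
Yoga Circuit: ends 17:00 at or before Boxing Basics starts 20:30 → clear.
Cardio 45: ends 18:30 at or before Boxing Basics starts 20:30 → clear.
Stretch Bootcamp: ends 18:30 at or before Boxing Basics starts 20:30 → clear.

No — it doesn't clash with anything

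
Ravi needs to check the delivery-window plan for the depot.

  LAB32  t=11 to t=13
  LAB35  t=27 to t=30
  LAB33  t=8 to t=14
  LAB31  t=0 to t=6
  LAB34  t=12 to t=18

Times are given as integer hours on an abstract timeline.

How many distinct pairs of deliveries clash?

3

Check each pair: they overlap iff neither finishes before the other starts.
Sorted by start: LAB31, LAB33, LAB32, LAB34, LAB35.
LAB33 starts after LAB31 ends; LAB31 is clear from here.
LAB32 starts before LAB33 ends → LAB33 and LAB32 overlap.
LAB34 starts before LAB33 ends → LAB33 and LAB34 overlap.
LAB35 starts after LAB33 ends.
LAB34 starts before LAB32 ends → LAB32 and LAB34 overlap.
LAB35 starts after LAB32 ends.
LAB35 starts after LAB34 ends.
Overlapping pairs: LAB32 & LAB33, LAB32 & LAB34, LAB33 & LAB34 — 3 in total.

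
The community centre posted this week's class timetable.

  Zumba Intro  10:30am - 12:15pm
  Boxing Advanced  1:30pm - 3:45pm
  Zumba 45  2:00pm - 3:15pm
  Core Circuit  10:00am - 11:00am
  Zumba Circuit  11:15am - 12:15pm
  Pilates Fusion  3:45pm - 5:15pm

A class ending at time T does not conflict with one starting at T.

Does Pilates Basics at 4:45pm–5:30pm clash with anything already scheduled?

Core Circuit: ends 11:00am at or before Pilates Basics starts 4:45pm → clear.
Zumba Intro: ends 12:15pm at or before Pilates Basics starts 4:45pm → clear.
Zumba Circuit: ends 12:15pm at or before Pilates Basics starts 4:45pm → clear.
Boxing Advanced: ends 3:45pm at or before Pilates Basics starts 4:45pm → clear.
Zumba 45: ends 3:15pm at or before Pilates Basics starts 4:45pm → clear.
Pilates Fusion: starts 3:45pm before Pilates Basics ends 5:30pm, and ends 5:15pm after Pilates Basics starts 4:45pm → overlap.
Pilates Basics overlaps Pilates Fusion.

Yes — it overlaps Pilates Fusion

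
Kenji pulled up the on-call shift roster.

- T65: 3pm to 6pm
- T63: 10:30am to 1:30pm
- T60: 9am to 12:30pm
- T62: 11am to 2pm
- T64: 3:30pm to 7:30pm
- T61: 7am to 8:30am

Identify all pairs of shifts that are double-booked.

T60 & T62, T60 & T63, T62 & T63, T64 & T65

Sorted by start: T61, T60, T63, T62, T65, T64.
T60 starts after T61 ends — done with T61.
T63 starts before T60 ends → T60 and T63 overlap.
T62 starts before T60 ends → T60 and T62 overlap.
T65 starts after T60 ends — done with T60.
T62 starts before T63 ends → T63 and T62 overlap.
T65 starts after T63 ends — done with T63.
T65 starts after T62 ends — done with T62.
T64 starts before T65 ends → T65 and T64 overlap.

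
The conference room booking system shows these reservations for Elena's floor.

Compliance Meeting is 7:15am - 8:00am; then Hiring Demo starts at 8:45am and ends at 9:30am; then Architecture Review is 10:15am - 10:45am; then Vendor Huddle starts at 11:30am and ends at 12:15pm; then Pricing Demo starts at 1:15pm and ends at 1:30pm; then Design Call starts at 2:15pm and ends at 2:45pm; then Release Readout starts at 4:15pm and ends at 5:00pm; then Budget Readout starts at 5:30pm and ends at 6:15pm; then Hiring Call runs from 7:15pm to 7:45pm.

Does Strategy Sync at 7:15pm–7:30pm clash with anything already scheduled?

Compliance Meeting: ends 8:00am at or before Strategy Sync starts 7:15pm → clear.
Hiring Demo: ends 9:30am at or before Strategy Sync starts 7:15pm → clear.
Architecture Review: ends 10:45am at or before Strategy Sync starts 7:15pm → clear.
Vendor Huddle: ends 12:15pm at or before Strategy Sync starts 7:15pm → clear.
Pricing Demo: ends 1:30pm at or before Strategy Sync starts 7:15pm → clear.
Design Call: ends 2:45pm at or before Strategy Sync starts 7:15pm → clear.
Release Readout: ends 5:00pm at or before Strategy Sync starts 7:15pm → clear.
Budget Readout: ends 6:15pm at or before Strategy Sync starts 7:15pm → clear.
Hiring Call: starts 7:15pm before Strategy Sync ends 7:30pm, and ends 7:45pm after Strategy Sync starts 7:15pm → overlap.
Strategy Sync overlaps Hiring Call.

Yes — it overlaps Hiring Call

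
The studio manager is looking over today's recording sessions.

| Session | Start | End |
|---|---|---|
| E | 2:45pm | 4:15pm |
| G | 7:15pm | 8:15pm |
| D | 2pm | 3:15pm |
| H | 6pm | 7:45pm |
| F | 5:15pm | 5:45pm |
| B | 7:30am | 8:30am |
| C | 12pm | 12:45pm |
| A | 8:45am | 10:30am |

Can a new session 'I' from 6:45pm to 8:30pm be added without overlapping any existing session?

No — it overlaps G, H

B: ends 8:30am at or before I starts 6:45pm → clear.
A: ends 10:30am at or before I starts 6:45pm → clear.
C: ends 12:45pm at or before I starts 6:45pm → clear.
D: ends 3:15pm at or before I starts 6:45pm → clear.
E: ends 4:15pm at or before I starts 6:45pm → clear.
F: ends 5:45pm at or before I starts 6:45pm → clear.
H: starts 6pm before I ends 8:30pm, and ends 7:45pm after I starts 6:45pm → overlap.
G: starts 7:15pm before I ends 8:30pm, and ends 8:15pm after I starts 6:45pm → overlap.
I overlaps G, H.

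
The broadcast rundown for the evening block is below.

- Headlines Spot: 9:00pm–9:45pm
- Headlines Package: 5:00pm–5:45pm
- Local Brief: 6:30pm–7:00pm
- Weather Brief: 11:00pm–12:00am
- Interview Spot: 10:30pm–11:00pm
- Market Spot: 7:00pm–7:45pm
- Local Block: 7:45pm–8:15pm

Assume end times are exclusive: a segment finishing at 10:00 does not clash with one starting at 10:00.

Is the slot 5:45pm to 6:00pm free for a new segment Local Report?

Yes — the slot is free

Headlines Package: ends 5:45pm at or before Local Report starts 5:45pm → clear.
Local Brief: starts 6:30pm at or after Local Report ends 6:00pm → clear.
Market Spot: starts 7:00pm at or after Local Report ends 6:00pm → clear.
Local Block: starts 7:45pm at or after Local Report ends 6:00pm → clear.
Headlines Spot: starts 9:00pm at or after Local Report ends 6:00pm → clear.
Interview Spot: starts 10:30pm at or after Local Report ends 6:00pm → clear.
Weather Brief: starts 11:00pm at or after Local Report ends 6:00pm → clear.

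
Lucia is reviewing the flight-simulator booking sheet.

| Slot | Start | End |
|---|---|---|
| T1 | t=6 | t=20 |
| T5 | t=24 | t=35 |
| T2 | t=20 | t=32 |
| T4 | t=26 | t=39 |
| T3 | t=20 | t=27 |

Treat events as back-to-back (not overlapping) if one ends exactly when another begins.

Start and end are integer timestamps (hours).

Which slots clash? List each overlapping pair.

Sorted by start: T1, T2, T3, T5, T4.
T2 starts exactly when T1 ends (back-to-back, no overlap); T1 is clear from here.
T3 starts before T2 ends → T2 and T3 overlap.
T5 starts before T2 ends → T2 and T5 overlap.
T4 starts before T2 ends → T2 and T4 overlap.
T5 starts before T3 ends → T3 and T5 overlap.
T4 starts before T3 ends → T3 and T4 overlap.
T4 starts before T5 ends → T5 and T4 overlap.

T2 & T3, T2 & T4, T2 & T5, T3 & T4, T3 & T5, T4 & T5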